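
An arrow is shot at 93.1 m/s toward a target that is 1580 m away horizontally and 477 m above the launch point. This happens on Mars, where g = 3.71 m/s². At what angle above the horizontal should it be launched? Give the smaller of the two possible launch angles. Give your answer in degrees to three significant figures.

Trajectory: y = x tanθ − g x² (1 + tan²θ)/(2v₀²). With x = 1580, y = 477, v₀ = 93.1, g = 3.71:
534.3 tan²θ − 1580 tanθ + (1011) = 0.
tanθ = [1580 ± √(1580² − 4 × 534.3 × (1011))] / (2 × 534.3) = (1580 ± 579.0) / 1069, giving tanθ = 0.9368 or 2.021.
θ = 43.13° or 63.67°; the smaller is 43.13°.

43.1°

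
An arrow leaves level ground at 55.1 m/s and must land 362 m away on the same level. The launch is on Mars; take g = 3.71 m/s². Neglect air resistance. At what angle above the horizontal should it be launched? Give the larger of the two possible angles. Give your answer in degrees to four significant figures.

76.87°

R = v₀² sin 2θ / g gives sin 2θ = gR/v₀² = 3.71·362/55.1² = 0.4424.
2θ = 26.25° or 180° − 26.25° = 153.7°, so θ = 13.13° or 76.87°.
The larger angle is 76.87°.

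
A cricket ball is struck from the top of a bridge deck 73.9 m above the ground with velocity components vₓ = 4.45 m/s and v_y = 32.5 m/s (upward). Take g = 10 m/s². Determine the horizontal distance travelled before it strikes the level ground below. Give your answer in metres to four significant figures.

36.86 m

With up positive and y = 0 at the ground: y(t) = 73.9 + (32.50) t − 5.000 t². Setting y = 0 and taking the positive root: t = [32.50 + √(32.50² + 2·10.0·73.9)] / 10.0 = (32.50 + 50.34) / 10.0 = 8.284 s.
Horizontal distance: R = vₓ t = 4.450 × 8.284 = 36.86 m.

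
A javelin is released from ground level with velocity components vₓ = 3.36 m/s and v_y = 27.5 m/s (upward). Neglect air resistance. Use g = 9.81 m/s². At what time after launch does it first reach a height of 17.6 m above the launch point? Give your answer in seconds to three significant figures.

0.737 s

Require v_y0 t − ½ g t² = 17.6, i.e. 4.905 t² − 27.50 t + 17.6 = 0.
t = [27.50 ± √(27.50² − 2·9.81·17.6)] / 9.81 = (27.50 ± 20.27) / 9.81, so t = 0.7368 s or t = 4.870 s.
The first (ascending) time is 0.7368 s.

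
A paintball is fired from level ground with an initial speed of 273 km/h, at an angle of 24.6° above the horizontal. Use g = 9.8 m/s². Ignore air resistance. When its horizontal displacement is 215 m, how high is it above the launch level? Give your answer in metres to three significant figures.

50.8 m

Convert: 273 km/h = 273/3.6 = 75.83 m/s.
Resolve: vₓ = 75.83 cos 24.6° = 68.95 m/s and v_y0 = 75.83 sin 24.6° = 31.57 m/s.
At x = 215 m, t = x/vₓ = 215/68.95 = 3.118 s.
Height: y = v_y0 t − ½ g t² = 31.57 × 3.118 − 4.900 × 3.118² = 98.43 − 47.64 = 50.79 m.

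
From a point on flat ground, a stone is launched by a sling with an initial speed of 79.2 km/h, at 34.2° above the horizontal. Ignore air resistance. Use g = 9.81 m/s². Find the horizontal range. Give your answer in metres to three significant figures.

45.9 m

Convert: 79.2 km/h = 79.2/3.6 = 22.00 m/s.
vₓ = 22.00 cos 34.2° = 18.20 m/s; v_y0 = 22.00 sin 34.2° = 12.37 m/s.
Time aloft: T = 2 v_y0 / g = 2 × 12.37 / 9.81 = 2.521 s.
Range: R = vₓ T = 18.20 × 2.521 = 45.87 m.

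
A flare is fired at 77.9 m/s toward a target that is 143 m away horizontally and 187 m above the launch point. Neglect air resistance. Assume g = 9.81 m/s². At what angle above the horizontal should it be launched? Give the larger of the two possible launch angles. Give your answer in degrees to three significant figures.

81.7°

Trajectory: y = x tanθ − g x² (1 + tan²θ)/(2v₀²). With x = 143, y = 187, v₀ = 77.9, g = 9.81:
16.53 tan²θ − 143 tanθ + (203.5) = 0.
tanθ = [143 ± √(143² − 4 × 16.53 × (203.5))] / (2 × 16.53) = (143 ± 83.62) / 33.06, giving tanθ = 1.796 or 6.855.
θ = 60.89° or 81.70°; the larger is 81.70°.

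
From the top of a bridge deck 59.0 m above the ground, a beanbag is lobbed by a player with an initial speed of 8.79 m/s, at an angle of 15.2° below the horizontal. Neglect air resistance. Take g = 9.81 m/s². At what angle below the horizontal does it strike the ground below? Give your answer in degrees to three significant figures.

Resolve: vₓ = 8.790 cos 15.2° = 8.482 m/s and v_y0 = −2.305 m/s (downward).
With up positive and y = 0 at the ground: y(t) = 59.0 + (−2.305) t − 4.905 t². Setting y = 0 and taking the positive root: t = [−2.305 + √(2.305² + 2·9.81·59.0)] / 9.81 = (−2.305 + 34.10) / 9.81 = 3.241 s.
At impact: v_y = v_y0 − g t = −34.10 m/s; vₓ = 8.482 m/s.
Angle below horizontal: arctan(|v_y|/vₓ) = arctan(34.10/8.482) = 76.03°.

76.0°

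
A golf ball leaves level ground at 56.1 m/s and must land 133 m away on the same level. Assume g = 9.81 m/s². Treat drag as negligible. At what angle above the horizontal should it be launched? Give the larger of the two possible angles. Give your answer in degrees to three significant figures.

77.8°

Level-ground range R = v₀² sin(2θ)/g ⇒ sin(2θ) = gR/v₀² = 9.81 × 133 / 56.1² = 0.4146.
2θ = 24.49° or 180° − 24.49° = 155.5°, so θ = 12.25° or 77.75°.
The larger angle is 77.75°.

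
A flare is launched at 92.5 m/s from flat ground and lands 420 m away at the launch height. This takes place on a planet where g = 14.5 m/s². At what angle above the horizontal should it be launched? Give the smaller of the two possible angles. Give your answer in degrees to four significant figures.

Level-ground range R = v₀² sin(2θ)/g ⇒ sin(2θ) = gR/v₀² = 14.5 × 420 / 92.5² = 0.7118.
2θ = 45.38° or 180° − 45.38° = 134.6°, so θ = 22.69° or 67.31°.
The smaller angle is 22.69°.

22.69°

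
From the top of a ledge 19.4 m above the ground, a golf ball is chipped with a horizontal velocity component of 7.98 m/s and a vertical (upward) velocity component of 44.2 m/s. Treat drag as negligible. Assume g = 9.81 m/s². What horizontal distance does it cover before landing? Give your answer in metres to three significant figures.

75.3 m

With up positive and y = 0 at the ground: y(t) = 19.4 + (44.20) t − 4.905 t². Setting y = 0 and taking the positive root: t = [44.20 + √(44.20² + 2·9.81·19.4)] / 9.81 = (44.20 + 48.31) / 9.81 = 9.431 s.
Horizontal distance: R = vₓ t = 7.980 × 9.431 = 75.26 m.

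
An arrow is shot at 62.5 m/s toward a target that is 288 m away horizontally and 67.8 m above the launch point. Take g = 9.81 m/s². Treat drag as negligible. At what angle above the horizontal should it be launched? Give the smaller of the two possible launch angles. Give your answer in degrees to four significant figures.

41.09°

Trajectory: y = x tanθ − g x² (1 + tan²θ)/(2v₀²). With x = 288, y = 67.8, v₀ = 62.5, g = 9.81:
104.2 tan²θ − 288 tanθ + (172.0) = 0.
tanθ = [288 ± √(288² − 4 × 104.2 × (172.0))] / (2 × 104.2) = (288 ± 106.3) / 208.3, giving tanθ = 0.8721 or 1.893.
θ = 41.09° or 62.16°; the smaller is 41.09°.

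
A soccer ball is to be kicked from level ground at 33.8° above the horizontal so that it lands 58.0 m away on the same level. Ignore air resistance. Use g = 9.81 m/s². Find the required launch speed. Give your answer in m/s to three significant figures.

On level ground R = v₀² sin 2θ / g ⇒ v₀ = √(gR / sin 2θ).
v₀ = √(9.81 × 58.0 / sin 67.60°) = √(569.0 / 0.9245) = √615.42 = 24.81 m/s.

24.8 m/s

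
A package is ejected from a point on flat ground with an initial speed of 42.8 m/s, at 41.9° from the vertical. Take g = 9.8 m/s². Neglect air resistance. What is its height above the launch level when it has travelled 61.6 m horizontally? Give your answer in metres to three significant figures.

Resolve: vₓ = 42.80 sin 41.9° = 28.58 m/s and v_y0 = 42.80 cos 41.9° = 31.86 m/s.
Time to reach x = 61.6 m: t = x/vₓ = 61.6/28.58 = 2.155 s.
Height: y = v_y0 t − ½ g t² = 31.86 × 2.155 − 4.900 × 2.155² = 68.65 − 22.76 = 45.90 m.

45.9 m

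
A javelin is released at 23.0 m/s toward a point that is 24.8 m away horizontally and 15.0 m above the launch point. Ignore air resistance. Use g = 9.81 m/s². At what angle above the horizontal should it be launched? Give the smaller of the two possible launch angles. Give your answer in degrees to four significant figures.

Trajectory: y = x tanθ − g x² (1 + tan²θ)/(2v₀²). With x = 24.8, y = 15.0, v₀ = 23.0, g = 9.81:
5.703 tan²θ − 24.8 tanθ + (20.70) = 0.
tanθ = [24.8 ± √(24.8² − 4 × 5.703 × (20.70))] / (2 × 5.703) = (24.8 ± 11.95) / 11.41, giving tanθ = 1.127 or 3.222.
θ = 48.41° or 72.76°; the smaller is 48.41°.

48.41°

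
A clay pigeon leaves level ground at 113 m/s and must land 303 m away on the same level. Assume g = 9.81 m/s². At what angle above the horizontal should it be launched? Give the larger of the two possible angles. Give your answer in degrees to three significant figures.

83.3°

Level-ground range R = v₀² sin(2θ)/g ⇒ sin(2θ) = gR/v₀² = 9.81 × 303 / 113² = 0.2328.
2θ = 13.46° or 180° − 13.46° = 166.5°, so θ = 6.731° or 83.27°.
The larger angle is 83.27°.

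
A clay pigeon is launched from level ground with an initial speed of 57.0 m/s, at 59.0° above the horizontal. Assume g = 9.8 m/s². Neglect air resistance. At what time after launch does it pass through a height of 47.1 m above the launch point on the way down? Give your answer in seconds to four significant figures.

Horizontal component vₓ = 57.00 cos 59.0° = 29.36 m/s; vertical v_y0 = 57.00 sin 59.0° = 48.86 m/s.
Require v_y0 t − ½ g t² = 47.1, i.e. 4.900 t² − 48.86 t + 47.1 = 0.
Quadratic formula: t = (48.86 ± √1464.0) / 9.80 = (48.86 ± 38.26) / 9.80 → t = 1.081 s or 8.890 s.
The descending-branch root is 8.890 s.

8.890 s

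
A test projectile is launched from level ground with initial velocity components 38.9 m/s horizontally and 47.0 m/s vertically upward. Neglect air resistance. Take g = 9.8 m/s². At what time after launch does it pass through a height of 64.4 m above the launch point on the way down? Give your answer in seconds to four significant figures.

Require v_y0 t − ½ g t² = 64.4, i.e. 4.900 t² − 47.00 t + 64.4 = 0.
Quadratic formula: t = (47.00 ± √946.76) / 9.80 = (47.00 ± 30.77) / 9.80 → t = 1.656 s or 7.936 s.
The descending-branch root is 7.936 s.

7.936 s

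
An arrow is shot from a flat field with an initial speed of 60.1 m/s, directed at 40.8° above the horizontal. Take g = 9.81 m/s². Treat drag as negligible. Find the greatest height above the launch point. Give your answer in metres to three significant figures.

78.6 m

vₓ = 60.10 cos 40.8° = 45.50 m/s; v_y0 = 60.10 sin 40.8° = 39.27 m/s.
Maximum height: H = v_y0² / (2g) = 39.27² / (2 × 9.81) = 78.60 m.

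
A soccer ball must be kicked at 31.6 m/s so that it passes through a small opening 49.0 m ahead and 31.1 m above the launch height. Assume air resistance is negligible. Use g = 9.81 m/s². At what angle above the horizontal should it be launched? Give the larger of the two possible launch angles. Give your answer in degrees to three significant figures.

71.0°

Trajectory: y = x tanθ − g x² (1 + tan²θ)/(2v₀²). With x = 49.0, y = 31.1, v₀ = 31.6, g = 9.81:
11.79 tan²θ − 49.0 tanθ + (42.89) = 0.
tanθ = [49.0 ± √(49.0² − 4 × 11.79 × (42.89))] / (2 × 11.79) = (49.0 ± 19.43) / 23.59, giving tanθ = 1.254 or 2.901.
θ = 51.42° or 70.98°; the larger is 70.98°.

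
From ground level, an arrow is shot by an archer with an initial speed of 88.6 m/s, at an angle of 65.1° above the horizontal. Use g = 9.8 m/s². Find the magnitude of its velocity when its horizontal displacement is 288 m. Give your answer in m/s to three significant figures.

Horizontal component vₓ = 88.60 cos 65.1° = 37.30 m/s; vertical v_y0 = 88.60 sin 65.1° = 80.36 m/s.
At x = 288 m, t = x/vₓ = 288/37.30 = 7.720 s.
Vertical velocity there: v_y = v_y0 − g t = 80.36 − 9.80 × 7.720 = 4.704 m/s.
Speed: √(vₓ² + v_y²) = √(37.30² + 4.704²) = 37.60 m/s.

37.6 m/s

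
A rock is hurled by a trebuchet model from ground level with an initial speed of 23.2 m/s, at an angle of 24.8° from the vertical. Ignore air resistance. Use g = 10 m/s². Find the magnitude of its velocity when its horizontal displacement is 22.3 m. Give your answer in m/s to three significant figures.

9.91 m/s

vₓ = 23.20 sin 24.8° = 9.731 m/s; v_y0 = 23.20 cos 24.8° = 21.06 m/s.
x = vₓ t ⇒ t = 22.3/9.731 = 2.292 s.
Vertical velocity there: v_y = v_y0 − g t = 21.06 − 10.0 × 2.292 = −1.855 m/s.
Speed: √(vₓ² + v_y²) = √(9.731² + 1.855²) = 9.907 m/s.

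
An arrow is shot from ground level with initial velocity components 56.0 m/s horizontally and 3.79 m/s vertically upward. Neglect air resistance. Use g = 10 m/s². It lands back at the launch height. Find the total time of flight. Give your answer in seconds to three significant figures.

Landing at launch height ⇒ T = 2 v_y0 / g = 2 × 3.790 / 10.0 = 0.7580 s.

0.758 s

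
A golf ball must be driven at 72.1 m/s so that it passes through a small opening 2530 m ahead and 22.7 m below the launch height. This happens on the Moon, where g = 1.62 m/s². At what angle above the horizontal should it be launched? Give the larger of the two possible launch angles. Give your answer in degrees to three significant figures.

Trajectory: y = x tanθ − g x² (1 + tan²θ)/(2v₀²). With x = 2530, y = −22.7, v₀ = 72.1, g = 1.62:
997.4 tan²θ − 2530 tanθ + (974.7) = 0.
tanθ = [2530 ± √(2530² − 4 × 997.4 × (974.7))] / (2 × 997.4) = (2530 ± 1585) / 1995, giving tanθ = 0.4737 or 2.063.
θ = 25.35° or 64.14°; the larger is 64.14°.

64.1°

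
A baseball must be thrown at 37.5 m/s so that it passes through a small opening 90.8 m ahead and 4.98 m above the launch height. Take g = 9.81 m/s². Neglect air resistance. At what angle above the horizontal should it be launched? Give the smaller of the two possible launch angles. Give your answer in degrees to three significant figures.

23.3°

Trajectory: y = x tanθ − g x² (1 + tan²θ)/(2v₀²). With x = 90.8, y = 4.98, v₀ = 37.5, g = 9.81:
28.76 tan²θ − 90.8 tanθ + (33.74) = 0.
tanθ = [90.8 ± √(90.8² − 4 × 28.76 × (33.74))] / (2 × 28.76) = (90.8 ± 66.06) / 57.51, giving tanθ = 0.4302 or 2.727.
θ = 23.28° or 69.86°; the smaller is 23.28°.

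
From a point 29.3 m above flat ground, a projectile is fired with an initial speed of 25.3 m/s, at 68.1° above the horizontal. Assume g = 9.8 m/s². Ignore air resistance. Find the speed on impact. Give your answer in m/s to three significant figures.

Resolve: vₓ = 25.30 cos 68.1° = 9.437 m/s and v_y0 = 25.30 sin 68.1° = 23.47 m/s.
With up positive and y = 0 at the ground: y(t) = 29.3 + (23.47) t − 4.900 t². Setting y = 0 and taking the positive root: t = [23.47 + √(23.47² + 2·9.80·29.3)] / 9.80 = (23.47 + 33.55) / 9.80 = 5.818 s.
Vertical velocity at impact: v_y = v_y0 − g t = 23.47 − 9.80 × 5.818 = −33.55 m/s.
Speed: |v| = √(vₓ² + v_y²) = √(9.437² + 33.55²) = 34.85 m/s.

34.8 m/s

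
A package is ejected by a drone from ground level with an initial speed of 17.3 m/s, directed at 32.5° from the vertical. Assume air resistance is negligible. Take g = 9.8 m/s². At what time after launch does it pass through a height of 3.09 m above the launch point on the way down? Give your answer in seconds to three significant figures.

2.75 s

vₓ = 17.30 sin 32.5° = 9.295 m/s; v_y0 = 17.30 cos 32.5° = 14.59 m/s.
Set y = v_y0 t − ½ g t² = 3.09: 4.900 t² − 14.59 t + 3.09 = 0.
Quadratic formula: t = (14.59 ± √152.32) / 9.80 = (14.59 ± 12.34) / 9.80 → t = 0.2295 s or 2.748 s.
The descending-branch root is 2.748 s.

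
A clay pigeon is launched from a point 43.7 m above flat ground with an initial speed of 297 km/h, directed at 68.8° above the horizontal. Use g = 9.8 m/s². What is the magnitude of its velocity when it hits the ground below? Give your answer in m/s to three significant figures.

Convert: 297 km/h = 297/3.6 = 82.50 m/s.
Resolve: vₓ = 82.50 cos 68.8° = 29.83 m/s and v_y0 = 82.50 sin 68.8° = 76.92 m/s.
With up positive and y = 0 at the ground: y(t) = 43.7 + (76.92) t − 4.900 t². Setting y = 0 and taking the positive root: t = [76.92 + √(76.92² + 2·9.80·43.7)] / 9.80 = (76.92 + 82.30) / 9.80 = 16.25 s.
Vertical velocity at impact: v_y = v_y0 − g t = 76.92 − 9.80 × 16.25 = −82.30 m/s.
Speed: |v| = √(vₓ² + v_y²) = √(29.83² + 82.30²) = 87.54 m/s.

87.5 m/s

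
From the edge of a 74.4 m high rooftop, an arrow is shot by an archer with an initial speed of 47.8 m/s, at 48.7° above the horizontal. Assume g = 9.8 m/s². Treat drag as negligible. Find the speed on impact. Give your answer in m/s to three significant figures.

vₓ = 47.80 cos 48.7° = 31.55 m/s; v_y0 = 47.80 sin 48.7° = 35.91 m/s.
With up positive and y = 0 at the ground: y(t) = 74.4 + (35.91) t − 4.900 t². Setting y = 0 and taking the positive root: t = [35.91 + √(35.91² + 2·9.80·74.4)] / 9.80 = (35.91 + 52.42) / 9.80 = 9.013 s.
Vertical velocity at impact: v_y = v_y0 − g t = 35.91 − 9.80 × 9.013 = −52.42 m/s.
Speed: |v| = √(vₓ² + v_y²) = √(31.55² + 52.42²) = 61.18 m/s.

61.2 m/s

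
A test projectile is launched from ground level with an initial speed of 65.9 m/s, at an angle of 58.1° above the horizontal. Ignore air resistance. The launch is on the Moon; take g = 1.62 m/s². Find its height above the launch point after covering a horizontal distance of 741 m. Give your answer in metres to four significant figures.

Horizontal component vₓ = 65.90 cos 58.1° = 34.82 m/s; vertical v_y0 = 65.90 sin 58.1° = 55.95 m/s.
x = vₓ t ⇒ t = 741/34.82 = 21.28 s.
Height: y = v_y0 t − ½ g t² = 55.95 × 21.28 − 0.8100 × 21.28² = 1190 − 366.7 = 823.7 m.

823.7 m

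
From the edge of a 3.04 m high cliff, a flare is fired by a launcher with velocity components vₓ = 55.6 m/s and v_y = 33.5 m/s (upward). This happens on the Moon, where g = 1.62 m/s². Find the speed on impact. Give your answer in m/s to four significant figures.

64.99 m/s

Vertical motion (up positive, ground at y = 0): 0.8100 t² − (33.50) t − 3.04 = 0, so t = (33.50 + √(33.50² + 2·1.62·3.04)) / 1.62 = (33.50 + 33.65) / 1.62 = 41.45 s.
Vertical velocity at impact: v_y = v_y0 − g t = 33.50 − 1.62 × 41.45 = −33.65 m/s.
Speed: |v| = √(vₓ² + v_y²) = √(55.60² + 33.65²) = 64.99 m/s.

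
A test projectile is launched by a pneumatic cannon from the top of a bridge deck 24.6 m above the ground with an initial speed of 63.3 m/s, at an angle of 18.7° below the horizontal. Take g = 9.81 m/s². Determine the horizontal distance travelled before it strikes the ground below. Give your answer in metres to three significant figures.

58.8 m

Components: vₓ = 63.30 cos 18.7° = 59.96 m/s, v_y0 = −20.29 m/s (downward).
The projectile lands when y = 24.6 + (−20.29) t − ½·9.81·t² = 0. Positive root: t = (−20.29 + √(20.29² + 2·9.81·24.6)) / 9.81 = (−20.29 + 29.91) / 9.81 = 0.9800 s.
Horizontal distance: R = vₓ t = 59.96 × 0.9800 = 58.76 m.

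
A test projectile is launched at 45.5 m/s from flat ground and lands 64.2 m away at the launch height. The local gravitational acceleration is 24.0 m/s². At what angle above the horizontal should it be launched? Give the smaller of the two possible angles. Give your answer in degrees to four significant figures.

24.05°

R = v₀² sin 2θ / g gives sin 2θ = gR/v₀² = 24.0·64.2/45.5² = 0.7443.
2θ = 48.10° or 180° − 48.10° = 131.9°, so θ = 24.05° or 65.95°.
The smaller angle is 24.05°.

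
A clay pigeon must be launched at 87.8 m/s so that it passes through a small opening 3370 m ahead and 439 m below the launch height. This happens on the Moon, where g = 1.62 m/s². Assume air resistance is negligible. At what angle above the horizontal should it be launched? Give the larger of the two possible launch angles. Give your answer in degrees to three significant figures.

Trajectory: y = x tanθ − g x² (1 + tan²θ)/(2v₀²). With x = 3370, y = −439, v₀ = 87.8, g = 1.62:
1193 tan²θ − 3370 tanθ + (754.3) = 0.
tanθ = [3370 ± √(3370² − 4 × 1193 × (754.3))] / (2 × 1193) = (3370 ± 2785) / 2387, giving tanθ = 0.2451 or 2.579.
θ = 13.77° or 68.81°; the larger is 68.81°.

68.8°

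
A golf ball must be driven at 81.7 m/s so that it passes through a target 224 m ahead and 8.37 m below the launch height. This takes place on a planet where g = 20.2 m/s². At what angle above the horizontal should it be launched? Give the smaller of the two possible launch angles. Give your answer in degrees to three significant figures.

Trajectory: y = x tanθ − g x² (1 + tan²θ)/(2v₀²). With x = 224, y = −8.37, v₀ = 81.7, g = 20.2:
75.92 tan²θ − 224 tanθ + (67.55) = 0.
tanθ = [224 ± √(224² − 4 × 75.92 × (67.55))] / (2 × 75.92) = (224 ± 172.2) / 151.8, giving tanθ = 0.3410 or 2.609.
θ = 18.83° or 69.03°; the smaller is 18.83°.

18.8°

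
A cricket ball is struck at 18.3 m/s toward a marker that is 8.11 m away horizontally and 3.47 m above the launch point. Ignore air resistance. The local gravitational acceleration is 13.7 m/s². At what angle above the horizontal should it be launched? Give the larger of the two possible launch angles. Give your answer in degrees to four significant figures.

Trajectory: y = x tanθ − g x² (1 + tan²θ)/(2v₀²). With x = 8.11, y = 3.47, v₀ = 18.3, g = 13.7:
1.345 tan²θ − 8.11 tanθ + (4.815) = 0.
tanθ = [8.11 ± √(8.11² − 4 × 1.345 × (4.815))] / (2 × 1.345) = (8.11 ± 6.313) / 2.691, giving tanθ = 0.6677 or 5.361.
θ = 33.73° or 79.43°; the larger is 79.43°.

79.43°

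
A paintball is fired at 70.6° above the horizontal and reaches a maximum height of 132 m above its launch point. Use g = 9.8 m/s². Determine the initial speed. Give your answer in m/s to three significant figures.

At the peak v_y = 0, so v_y0 = √(2gH) = √(2 × 9.80 × 132) = 50.86 m/s.
v_y0 = v₀ sin θ ⇒ v₀ = 50.86 / sin 70.6° = 53.93 m/s.

53.9 m/s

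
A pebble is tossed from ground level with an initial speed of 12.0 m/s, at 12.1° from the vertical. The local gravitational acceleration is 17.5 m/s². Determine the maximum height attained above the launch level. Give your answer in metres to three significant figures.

vₓ = 12.00 sin 12.1° = 2.515 m/s; v_y0 = 12.00 cos 12.1° = 11.73 m/s.
At the apex v_y = 0, so H = v_y0²/(2g) = 11.73²/35.00 = 3.934 m.

3.93 m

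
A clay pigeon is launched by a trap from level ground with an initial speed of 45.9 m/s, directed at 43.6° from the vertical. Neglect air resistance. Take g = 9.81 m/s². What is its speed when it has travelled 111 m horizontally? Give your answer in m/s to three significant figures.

Components: vₓ = 45.90 sin 43.6° = 31.65 m/s, v_y0 = 45.90 cos 43.6° = 33.24 m/s.
At x = 111 m, t = x/vₓ = 111/31.65 = 3.507 s.
Vertical velocity there: v_y = v_y0 − g t = 33.24 − 9.81 × 3.507 = −1.161 m/s.
Speed: √(vₓ² + v_y²) = √(31.65² + 1.161²) = 31.67 m/s.

31.7 m/s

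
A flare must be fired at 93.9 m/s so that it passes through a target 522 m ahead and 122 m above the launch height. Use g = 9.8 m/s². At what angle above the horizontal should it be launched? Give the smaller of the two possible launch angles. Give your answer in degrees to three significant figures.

32.8°

Trajectory: y = x tanθ − g x² (1 + tan²θ)/(2v₀²). With x = 522, y = 122, v₀ = 93.9, g = 9.80:
151.4 tan²θ − 522 tanθ + (273.4) = 0.
tanθ = [522 ± √(522² − 4 × 151.4 × (273.4))] / (2 × 151.4) = (522 ± 326.9) / 302.9, giving tanθ = 0.6442 or 2.803.
θ = 32.79° or 70.37°; the smaller is 32.79°.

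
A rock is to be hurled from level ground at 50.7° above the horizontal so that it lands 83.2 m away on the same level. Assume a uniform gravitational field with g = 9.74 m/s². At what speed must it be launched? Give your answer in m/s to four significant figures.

Level-ground range: R = v₀² sin(2θ)/g, so v₀ = √(gR / sin 2θ).
v₀ = √(9.74 × 83.2 / sin 101.4°) = √(810.4 / 0.9803) = √826.68 = 28.75 m/s.

28.75 m/s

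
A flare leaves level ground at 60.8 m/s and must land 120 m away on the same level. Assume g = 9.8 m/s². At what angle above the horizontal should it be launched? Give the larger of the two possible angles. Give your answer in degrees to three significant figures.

R = v₀² sin 2θ / g gives sin 2θ = gR/v₀² = 9.80·120/60.8² = 0.3181.
2θ = 18.55° or 180° − 18.55° = 161.5°, so θ = 9.275° or 80.73°.
The larger angle is 80.73°.

80.7°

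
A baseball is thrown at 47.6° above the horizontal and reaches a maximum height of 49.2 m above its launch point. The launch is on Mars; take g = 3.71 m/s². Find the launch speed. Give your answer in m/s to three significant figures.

25.9 m/s

At the peak v_y = 0, so v_y0 = √(2gH) = √(2 × 3.71 × 49.2) = 19.11 m/s.
v_y0 = v₀ sin θ ⇒ v₀ = 19.11 / sin 47.6° = 25.87 m/s.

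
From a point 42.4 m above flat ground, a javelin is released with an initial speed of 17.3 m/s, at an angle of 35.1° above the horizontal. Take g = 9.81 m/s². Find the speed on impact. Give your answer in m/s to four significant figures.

Resolve: vₓ = 17.30 cos 35.1° = 14.15 m/s and v_y0 = 17.30 sin 35.1° = 9.948 m/s.
Vertical motion (up positive, ground at y = 0): 4.905 t² − (9.948) t − 42.4 = 0, so t = (9.948 + √(9.948² + 2·9.81·42.4)) / 9.81 = (9.948 + 30.51) / 9.81 = 4.124 s.
Vertical velocity at impact: v_y = v_y0 − g t = 9.948 − 9.81 × 4.124 = −30.51 m/s.
Speed: |v| = √(vₓ² + v_y²) = √(14.15² + 30.51²) = 33.63 m/s.

33.63 m/s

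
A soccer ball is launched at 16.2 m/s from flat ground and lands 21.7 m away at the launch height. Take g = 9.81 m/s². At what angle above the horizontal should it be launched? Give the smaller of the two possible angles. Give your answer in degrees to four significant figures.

27.10°

R = v₀² sin 2θ / g gives sin 2θ = gR/v₀² = 9.81·21.7/16.2² = 0.8111.
2θ = 54.21° or 180° − 54.21° = 125.8°, so θ = 27.10° or 62.90°.
The smaller angle is 27.10°.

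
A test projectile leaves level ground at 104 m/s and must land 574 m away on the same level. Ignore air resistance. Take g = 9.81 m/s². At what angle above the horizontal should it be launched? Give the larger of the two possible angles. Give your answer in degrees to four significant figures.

74.31°

Level-ground range R = v₀² sin(2θ)/g ⇒ sin(2θ) = gR/v₀² = 9.81 × 574 / 104² = 0.5206.
2θ = 31.37° or 180° − 31.37° = 148.6°, so θ = 15.69° or 74.31°.
The larger angle is 74.31°.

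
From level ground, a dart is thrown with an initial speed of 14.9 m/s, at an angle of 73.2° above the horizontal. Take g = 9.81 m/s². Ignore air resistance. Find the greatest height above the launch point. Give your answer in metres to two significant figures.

Horizontal component vₓ = 14.90 cos 73.2° = 4.307 m/s; vertical v_y0 = 14.90 sin 73.2° = 14.26 m/s.
Peak height H = v_y0² / (2g) = 203.46 / 19.62 = 10.37 m.

10 m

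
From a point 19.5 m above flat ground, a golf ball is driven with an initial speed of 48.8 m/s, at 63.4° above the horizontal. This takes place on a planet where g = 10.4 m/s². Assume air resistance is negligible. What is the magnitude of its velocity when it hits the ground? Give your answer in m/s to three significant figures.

Resolve: vₓ = 48.80 cos 63.4° = 21.85 m/s and v_y0 = 48.80 sin 63.4° = 43.63 m/s.
The projectile lands when y = 19.5 + (43.63) t − ½·10.4·t² = 0. Positive root: t = (43.63 + √(43.63² + 2·10.4·19.5)) / 10.4 = (43.63 + 48.06) / 10.4 = 8.817 s.
Vertical velocity at impact: v_y = v_y0 − g t = 43.63 − 10.4 × 8.817 = −48.06 m/s.
Speed: |v| = √(vₓ² + v_y²) = √(21.85² + 48.06²) = 52.79 m/s.

52.8 m/s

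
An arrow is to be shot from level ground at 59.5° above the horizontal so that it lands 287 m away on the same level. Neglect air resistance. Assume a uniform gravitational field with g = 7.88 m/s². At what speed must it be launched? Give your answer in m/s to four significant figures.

50.85 m/s

Level-ground range: R = v₀² sin(2θ)/g, so v₀ = √(gR / sin 2θ).
v₀ = √(7.88 × 287 / sin 119.0°) = √(2262 / 0.8746) = √2585.8 = 50.85 m/s.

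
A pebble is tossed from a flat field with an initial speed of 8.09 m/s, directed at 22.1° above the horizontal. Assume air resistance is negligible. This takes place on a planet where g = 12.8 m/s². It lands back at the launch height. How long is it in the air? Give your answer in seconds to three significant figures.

0.476 s

Resolve: vₓ = 8.090 cos 22.1° = 7.496 m/s and v_y0 = 8.090 sin 22.1° = 3.044 m/s.
Landing at launch height ⇒ T = 2 v_y0 / g = 2 × 3.044 / 12.8 = 0.4756 s.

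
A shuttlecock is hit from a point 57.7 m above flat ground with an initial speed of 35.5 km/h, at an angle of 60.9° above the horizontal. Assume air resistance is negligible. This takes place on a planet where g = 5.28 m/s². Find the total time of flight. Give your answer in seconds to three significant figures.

6.58 s

Convert: 35.5 km/h = 35.5/3.6 = 9.861 m/s.
Components: vₓ = 9.861 cos 60.9° = 4.796 m/s, v_y0 = 9.861 sin 60.9° = 8.616 m/s.
With up positive and y = 0 at the ground: y(t) = 57.7 + (8.616) t − 2.640 t². Setting y = 0 and taking the positive root: t = [8.616 + √(8.616² + 2·5.28·57.7)] / 5.28 = (8.616 + 26.14) / 5.28 = 6.584 s.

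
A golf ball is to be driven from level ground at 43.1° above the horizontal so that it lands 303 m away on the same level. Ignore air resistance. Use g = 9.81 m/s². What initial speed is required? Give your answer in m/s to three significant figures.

54.6 m/s

From R = (v₀² / g) sin 2θ: v₀ = √(gR / sin 2θ).
v₀ = √(9.81 × 303 / sin 86.20°) = √(2972 / 0.9978) = √2979.0 = 54.58 m/s.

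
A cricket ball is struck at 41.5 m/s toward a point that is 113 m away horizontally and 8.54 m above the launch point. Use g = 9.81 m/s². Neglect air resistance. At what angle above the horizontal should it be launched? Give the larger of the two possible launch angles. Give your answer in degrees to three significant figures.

Trajectory: y = x tanθ − g x² (1 + tan²θ)/(2v₀²). With x = 113, y = 8.54, v₀ = 41.5, g = 9.81:
36.37 tan²θ − 113 tanθ + (44.91) = 0.
tanθ = [113 ± √(113² − 4 × 36.37 × (44.91))] / (2 × 36.37) = (113 ± 78.97) / 72.73, giving tanθ = 0.4678 or 2.639.
θ = 25.07° or 69.25°; the larger is 69.25°.

69.2°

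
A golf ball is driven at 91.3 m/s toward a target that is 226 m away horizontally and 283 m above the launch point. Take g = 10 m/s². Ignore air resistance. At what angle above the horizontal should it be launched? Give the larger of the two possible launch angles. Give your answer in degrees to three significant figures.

79.7°

Trajectory: y = x tanθ − g x² (1 + tan²θ)/(2v₀²). With x = 226, y = 283, v₀ = 91.3, g = 10.0:
30.64 tan²θ − 226 tanθ + (313.6) = 0.
tanθ = [226 ± √(226² − 4 × 30.64 × (313.6))] / (2 × 30.64) = (226 ± 112.4) / 61.27, giving tanθ = 1.853 or 5.523.
θ = 61.65° or 79.74°; the larger is 79.74°.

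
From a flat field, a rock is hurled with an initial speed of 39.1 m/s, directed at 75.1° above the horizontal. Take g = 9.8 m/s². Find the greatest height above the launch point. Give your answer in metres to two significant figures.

Horizontal component vₓ = 39.10 cos 75.1° = 10.05 m/s; vertical v_y0 = 39.10 sin 75.1° = 37.79 m/s.
Maximum height: H = v_y0² / (2g) = 37.79² / (2 × 9.80) = 72.84 m.

73 m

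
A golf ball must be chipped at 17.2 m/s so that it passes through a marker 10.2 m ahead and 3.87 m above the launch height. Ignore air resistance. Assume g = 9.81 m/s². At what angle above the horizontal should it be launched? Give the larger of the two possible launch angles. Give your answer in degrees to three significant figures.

79.3°

Trajectory: y = x tanθ − g x² (1 + tan²θ)/(2v₀²). With x = 10.2, y = 3.87, v₀ = 17.2, g = 9.81:
1.725 tan²θ − 10.2 tanθ + (5.595) = 0.
tanθ = [10.2 ± √(10.2² − 4 × 1.725 × (5.595))] / (2 × 1.725) = (10.2 ± 8.089) / 3.450, giving tanθ = 0.6118 or 5.301.
θ = 31.46° or 79.32°; the larger is 79.32°.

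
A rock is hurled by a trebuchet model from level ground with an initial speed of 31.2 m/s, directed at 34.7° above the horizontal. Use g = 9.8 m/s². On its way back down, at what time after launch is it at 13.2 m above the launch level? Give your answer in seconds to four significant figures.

2.581 s

vₓ = 31.20 cos 34.7° = 25.65 m/s; v_y0 = 31.20 sin 34.7° = 17.76 m/s.
Require v_y0 t − ½ g t² = 13.2, i.e. 4.900 t² − 17.76 t + 13.2 = 0.
t = [17.76 ± √(17.76² − 2·9.80·13.2)] / 9.80 = (17.76 ± 7.533) / 9.80, so t = 1.044 s or t = 2.581 s.
The descending-branch root is 2.581 s.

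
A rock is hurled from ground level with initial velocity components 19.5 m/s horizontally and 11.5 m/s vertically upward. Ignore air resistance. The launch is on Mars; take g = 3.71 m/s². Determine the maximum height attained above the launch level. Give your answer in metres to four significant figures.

17.82 m

Maximum height: H = v_y0² / (2g) = 11.50² / (2 × 3.71) = 17.82 m.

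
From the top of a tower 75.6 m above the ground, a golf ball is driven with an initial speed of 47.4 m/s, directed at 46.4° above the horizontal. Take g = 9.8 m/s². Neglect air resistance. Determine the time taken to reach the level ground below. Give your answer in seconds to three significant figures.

8.77 s

Resolve: vₓ = 47.40 cos 46.4° = 32.69 m/s and v_y0 = 47.40 sin 46.4° = 34.33 m/s.
With up positive and y = 0 at the ground: y(t) = 75.6 + (34.33) t − 4.900 t². Setting y = 0 and taking the positive root: t = [34.33 + √(34.33² + 2·9.80·75.6)] / 9.80 = (34.33 + 51.58) / 9.80 = 8.765 s.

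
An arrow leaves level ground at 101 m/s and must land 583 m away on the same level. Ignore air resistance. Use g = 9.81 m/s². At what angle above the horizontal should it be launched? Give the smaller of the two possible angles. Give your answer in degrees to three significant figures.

17.1°

From R = (v₀²/g) sin 2θ: sin 2θ = 9.81 × 583 / 10201 = 0.5607.
2θ = 34.10° or 180° − 34.10° = 145.9°, so θ = 17.05° or 72.95°.
The smaller angle is 17.05°.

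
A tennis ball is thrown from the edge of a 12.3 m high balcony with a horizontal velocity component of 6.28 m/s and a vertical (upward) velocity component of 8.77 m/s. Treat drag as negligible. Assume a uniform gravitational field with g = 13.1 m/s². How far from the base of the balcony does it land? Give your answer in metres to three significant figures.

13.8 m

With up positive and y = 0 at the ground: y(t) = 12.3 + (8.770) t − 6.550 t². Setting y = 0 and taking the positive root: t = [8.770 + √(8.770² + 2·13.1·12.3)] / 13.1 = (8.770 + 19.98) / 13.1 = 2.195 s.
Horizontal distance: R = vₓ t = 6.280 × 2.195 = 13.78 m.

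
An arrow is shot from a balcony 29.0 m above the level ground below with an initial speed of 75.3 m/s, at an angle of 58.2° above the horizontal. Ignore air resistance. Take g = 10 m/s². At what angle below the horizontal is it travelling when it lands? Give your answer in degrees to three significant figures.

59.9°

vₓ = 75.30 cos 58.2° = 39.68 m/s; v_y0 = 75.30 sin 58.2° = 64.00 m/s.
With up positive and y = 0 at the ground: y(t) = 29.0 + (64.00) t − 5.000 t². Setting y = 0 and taking the positive root: t = [64.00 + √(64.00² + 2·10.0·29.0)] / 10.0 = (64.00 + 68.38) / 10.0 = 13.24 s.
At impact: v_y = v_y0 − g t = −68.38 m/s; vₓ = 39.68 m/s.
Angle below horizontal: arctan(|v_y|/vₓ) = arctan(68.38/39.68) = 59.87°.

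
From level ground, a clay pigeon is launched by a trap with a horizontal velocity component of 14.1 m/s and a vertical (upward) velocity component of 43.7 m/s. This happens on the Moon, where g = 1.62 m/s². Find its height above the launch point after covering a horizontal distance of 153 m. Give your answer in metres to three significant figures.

379 m

At x = 153 m, t = x/vₓ = 153/14.10 = 10.85 s.
Height: y = v_y0 t − ½ g t² = 43.70 × 10.85 − 0.8100 × 10.85² = 474.2 − 95.37 = 378.8 m.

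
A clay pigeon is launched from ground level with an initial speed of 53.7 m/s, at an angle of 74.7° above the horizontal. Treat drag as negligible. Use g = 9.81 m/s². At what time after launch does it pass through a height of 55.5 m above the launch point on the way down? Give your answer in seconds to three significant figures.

9.35 s

Horizontal component vₓ = 53.70 cos 74.7° = 14.17 m/s; vertical v_y0 = 53.70 sin 74.7° = 51.80 m/s.
Height y(t) = 51.80 t − 4.905 t² = 55.5 gives 4.905 t² − 51.80 t + 55.5 = 0.
Quadratic formula: t = (51.80 ± √1594.0) / 9.81 = (51.80 ± 39.92) / 9.81 → t = 1.210 s or 9.350 s.
The descending-branch root is 9.350 s.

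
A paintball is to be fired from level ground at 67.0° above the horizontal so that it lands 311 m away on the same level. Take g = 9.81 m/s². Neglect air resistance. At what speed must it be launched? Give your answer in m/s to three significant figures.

65.1 m/s

Level-ground range: R = v₀² sin(2θ)/g, so v₀ = √(gR / sin 2θ).
v₀ = √(9.81 × 311 / sin 134.0°) = √(3051 / 0.7193) = √4241.3 = 65.12 m/s.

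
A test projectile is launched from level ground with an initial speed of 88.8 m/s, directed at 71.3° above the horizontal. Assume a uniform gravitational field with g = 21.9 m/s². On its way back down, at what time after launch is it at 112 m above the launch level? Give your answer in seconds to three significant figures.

5.97 s

Resolve: vₓ = 88.80 cos 71.3° = 28.47 m/s and v_y0 = 88.80 sin 71.3° = 84.11 m/s.
Set y = v_y0 t − ½ g t² = 112: 10.95 t² − 84.11 t + 112 = 0.
Quadratic formula: t = (84.11 ± √2169.3) / 21.9 = (84.11 ± 46.58) / 21.9 → t = 1.714 s or 5.967 s.
The descending-branch root is 5.967 s.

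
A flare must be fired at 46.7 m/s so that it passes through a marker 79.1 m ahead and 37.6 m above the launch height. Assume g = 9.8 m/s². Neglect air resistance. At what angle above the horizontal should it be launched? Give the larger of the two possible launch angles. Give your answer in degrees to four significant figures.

Trajectory: y = x tanθ − g x² (1 + tan²θ)/(2v₀²). With x = 79.1, y = 37.6, v₀ = 46.7, g = 9.80:
14.06 tan²θ − 79.1 tanθ + (51.66) = 0.
tanθ = [79.1 ± √(79.1² − 4 × 14.06 × (51.66))] / (2 × 14.06) = (79.1 ± 57.90) / 28.12, giving tanθ = 0.7541 or 4.873.
θ = 37.02° or 78.40°; the larger is 78.40°.

78.40°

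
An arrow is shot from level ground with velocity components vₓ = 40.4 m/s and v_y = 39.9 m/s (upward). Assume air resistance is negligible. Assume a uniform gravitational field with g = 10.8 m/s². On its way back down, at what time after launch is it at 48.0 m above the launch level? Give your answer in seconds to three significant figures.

Require v_y0 t − ½ g t² = 48.0, i.e. 5.400 t² − 39.90 t + 48.0 = 0.
t = [39.90 ± √(39.90² − 2·10.8·48.0)] / 10.8 = (39.90 ± 23.56) / 10.8, so t = 1.513 s or t = 5.876 s.
The descending-branch root is 5.876 s.

5.88 s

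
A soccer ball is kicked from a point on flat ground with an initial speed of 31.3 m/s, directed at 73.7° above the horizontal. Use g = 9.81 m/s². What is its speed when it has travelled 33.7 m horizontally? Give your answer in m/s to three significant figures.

11.6 m/s

Components: vₓ = 31.30 cos 73.7° = 8.785 m/s, v_y0 = 31.30 sin 73.7° = 30.04 m/s.
Time to reach x = 33.7 m: t = x/vₓ = 33.7/8.785 = 3.836 s.
Vertical velocity there: v_y = v_y0 − g t = 30.04 − 9.81 × 3.836 = −7.591 m/s.
Speed: √(vₓ² + v_y²) = √(8.785² + 7.591²) = 11.61 m/s.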